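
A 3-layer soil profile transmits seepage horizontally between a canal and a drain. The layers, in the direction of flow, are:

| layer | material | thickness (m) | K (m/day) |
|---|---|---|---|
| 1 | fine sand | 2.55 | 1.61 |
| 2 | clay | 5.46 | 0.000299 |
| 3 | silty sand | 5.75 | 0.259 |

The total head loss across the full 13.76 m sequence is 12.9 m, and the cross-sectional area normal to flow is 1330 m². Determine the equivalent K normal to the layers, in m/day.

0.000753

Flow is perpendicular to layering, so the layers act in series and the equivalent K is the thickness-weighted harmonic mean.
Total thickness L = 2.55 + 5.46 + 5.75 = 13.76 m.
Σ(b_i/K_i) = 2.55/1.61 + 5.46/0.000299 + 5.75/0.259 = 18285 d.
K_eq = L / Σ(b_i/K_i) = 13.76 / 18285 = 0.0007525 m/day.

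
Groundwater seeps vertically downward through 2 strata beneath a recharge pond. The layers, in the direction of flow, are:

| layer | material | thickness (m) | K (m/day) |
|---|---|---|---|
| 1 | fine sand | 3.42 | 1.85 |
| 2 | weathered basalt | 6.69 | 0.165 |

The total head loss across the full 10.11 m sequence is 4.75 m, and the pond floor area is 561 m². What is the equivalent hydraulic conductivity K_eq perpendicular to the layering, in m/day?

Flow is perpendicular to layering, so the layers act in series and the equivalent K is the thickness-weighted harmonic mean.
Total thickness L = 3.42 + 6.69 = 10.11 m.
Σ(b_i/K_i) = 3.42/1.85 + 6.69/0.165 = 42.39 d.
K_eq = L / Σ(b_i/K_i) = 10.11 / 42.39 = 0.2385 m/day.

0.238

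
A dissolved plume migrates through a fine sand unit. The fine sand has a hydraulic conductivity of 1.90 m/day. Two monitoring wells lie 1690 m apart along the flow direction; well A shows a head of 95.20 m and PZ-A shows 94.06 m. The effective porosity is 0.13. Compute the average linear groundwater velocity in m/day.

Hydraulic gradient i = (95.20 − 94.06) / 1690 = 1.14 / 1690 = 0.0006746.
Darcy flux q = K · i = 1.900 × 0.0006746 = 0.001282 m/day.
Seepage velocity v = q / n_e = 0.001282 / 0.13 = 0.009859 m/day.

0.00986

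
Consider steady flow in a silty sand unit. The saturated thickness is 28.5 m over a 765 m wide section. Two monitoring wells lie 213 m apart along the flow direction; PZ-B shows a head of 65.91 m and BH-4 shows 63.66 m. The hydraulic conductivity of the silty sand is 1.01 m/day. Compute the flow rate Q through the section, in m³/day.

233

Cross-sectional area A = 765 × 28.5 = 21802 m².
Hydraulic gradient i = (65.91 − 63.66) / 213 = 2.25 / 213 = 0.01056.
Darcy's law: Q = K · A · i = 1.010 × 21802 × 0.01056 = 232.6 m³/day.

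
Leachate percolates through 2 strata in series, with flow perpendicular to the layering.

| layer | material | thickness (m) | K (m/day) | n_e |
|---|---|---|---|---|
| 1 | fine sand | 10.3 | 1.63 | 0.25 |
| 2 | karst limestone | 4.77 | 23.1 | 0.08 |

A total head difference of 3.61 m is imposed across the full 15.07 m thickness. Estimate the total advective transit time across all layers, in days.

With flow normal to the layers, continuity requires the same specific discharge q through every layer.
Σ(b_i/K_i) = 10.3/1.63 + 4.77/23.1 = 6.526 d.
q = Δh / Σ(b_i/K_i) = 3.61 / 6.526 = 0.5532 m/day.
In each layer the seepage velocity is v_i = q/n_i, so the layer transit time is t_i = b_i·n_i / q:
  layer 1 (fine sand): t_1 = 10.3 × 0.25 / 0.5532 = 4.655 d
  layer 2 (karst limestone): t_2 = 4.77 × 0.08 / 0.5532 = 0.6898 d
Total t = Σ t_i = 5.344 days.

5.34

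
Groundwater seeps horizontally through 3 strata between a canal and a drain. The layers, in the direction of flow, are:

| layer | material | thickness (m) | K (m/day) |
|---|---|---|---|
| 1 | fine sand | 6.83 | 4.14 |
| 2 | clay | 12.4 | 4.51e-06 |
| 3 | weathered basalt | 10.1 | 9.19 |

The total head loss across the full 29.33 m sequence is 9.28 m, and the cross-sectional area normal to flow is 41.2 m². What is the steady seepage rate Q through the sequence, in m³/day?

Flow is perpendicular to layering, so the layers act in series and the equivalent K is the thickness-weighted harmonic mean.
Total thickness L = 6.83 + 12.4 + 10.1 = 29.33 m.
Σ(b_i/K_i) = 6.83/4.14 + 12.4/4.51e-06 + 10.1/9.19 = 2.749e+06 d.
K_eq = L / Σ(b_i/K_i) = 29.33 / 2.749e+06 = 1.067e-05 m/day.
Q = K_eq · A · (Δh/L) = 1.067e-05 × 41.2 × (9.28/29.33) = 0.0001391 m³/day.

0.000139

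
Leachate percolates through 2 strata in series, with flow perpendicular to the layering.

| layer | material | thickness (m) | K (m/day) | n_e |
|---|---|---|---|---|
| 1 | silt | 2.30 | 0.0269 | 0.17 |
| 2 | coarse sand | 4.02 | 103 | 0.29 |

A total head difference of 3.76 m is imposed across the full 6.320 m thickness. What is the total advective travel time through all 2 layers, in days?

35.4

With flow normal to the layers, continuity requires the same specific discharge q through every layer.
Σ(b_i/K_i) = 2.30/0.0269 + 4.02/103 = 85.54 d.
q = Δh / Σ(b_i/K_i) = 3.76 / 85.54 = 0.04396 m/day.
In each layer the seepage velocity is v_i = q/n_i, so the layer transit time is t_i = b_i·n_i / q:
  layer 1 (silt): t_1 = 2.30 × 0.17 / 0.04396 = 8.895 d
  layer 2 (coarse sand): t_2 = 4.02 × 0.29 / 0.04396 = 26.52 d
Total t = Σ t_i = 35.42 days.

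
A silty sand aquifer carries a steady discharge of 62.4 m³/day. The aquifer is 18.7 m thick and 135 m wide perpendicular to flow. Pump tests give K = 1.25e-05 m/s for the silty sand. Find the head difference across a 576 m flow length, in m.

13.2

Convert K: 1.25e-05 m/s × 86400 = 1.080 m/day.
Cross-sectional area A = 135 × 18.7 = 2524 m².
From Q = K·A·i, i = Q / (K·A) = 62.4 / (1.080 × 2524) = 0.02289.
Head loss Δh = i · L = 0.02289 × 576 = 13.18 m.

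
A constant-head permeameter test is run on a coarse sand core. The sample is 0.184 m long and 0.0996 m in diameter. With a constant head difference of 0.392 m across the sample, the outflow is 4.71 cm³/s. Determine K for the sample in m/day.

Cross-sectional area A = π·(d/2)² = π × (0.0996/2)² = 0.007791 m².
Convert discharge: 4.71 cm³/s = 4.710e-06 m³/s.
Darcy's law rearranged: K = Q·L / (A·Δh) = 4.710e-06 × 0.184 / (0.007791 × 0.392) = 0.0002838 m/s = 24.52 m/day.

24.5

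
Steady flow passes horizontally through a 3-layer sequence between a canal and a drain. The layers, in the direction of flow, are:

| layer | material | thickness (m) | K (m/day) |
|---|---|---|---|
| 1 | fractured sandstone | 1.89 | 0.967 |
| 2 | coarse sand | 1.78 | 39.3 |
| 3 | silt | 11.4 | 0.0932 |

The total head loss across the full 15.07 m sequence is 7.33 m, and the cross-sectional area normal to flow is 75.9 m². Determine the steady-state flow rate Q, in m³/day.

4.48

Flow is perpendicular to layering, so the layers act in series and the equivalent K is the thickness-weighted harmonic mean.
Total thickness L = 1.89 + 1.78 + 11.4 = 15.07 m.
Σ(b_i/K_i) = 1.89/0.967 + 1.78/39.3 + 11.4/0.0932 = 124.3 d.
K_eq = L / Σ(b_i/K_i) = 15.07 / 124.3 = 0.1212 m/day.
Q = K_eq · A · (Δh/L) = 0.1212 × 75.9 × (7.33/15.07) = 4.475 m³/day.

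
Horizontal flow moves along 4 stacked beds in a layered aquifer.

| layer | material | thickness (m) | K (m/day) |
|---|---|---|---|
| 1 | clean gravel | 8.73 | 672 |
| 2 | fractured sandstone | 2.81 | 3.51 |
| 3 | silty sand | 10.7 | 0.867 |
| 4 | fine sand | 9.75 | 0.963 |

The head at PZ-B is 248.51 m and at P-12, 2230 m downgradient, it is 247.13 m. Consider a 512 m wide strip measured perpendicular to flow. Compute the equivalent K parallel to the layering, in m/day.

184

Flow is parallel to layering, so each bed carries its own Darcy discharge and the transmissivities add.
Σ(K_i·b_i) = 672×8.73 + 3.51×2.81 + 0.867×10.7 + 0.963×9.75 = 5895 m²/day.
Total thickness b = 31.99 m, so K_eq = Σ(K_i·b_i)/b = 184.3 m/day.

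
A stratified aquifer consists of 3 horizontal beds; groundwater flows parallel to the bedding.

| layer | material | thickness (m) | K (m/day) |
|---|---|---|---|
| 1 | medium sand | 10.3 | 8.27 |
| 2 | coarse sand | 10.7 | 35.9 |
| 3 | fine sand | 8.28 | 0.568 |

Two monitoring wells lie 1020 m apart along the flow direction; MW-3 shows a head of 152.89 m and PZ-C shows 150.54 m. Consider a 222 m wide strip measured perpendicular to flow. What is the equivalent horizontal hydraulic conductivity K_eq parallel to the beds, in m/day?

16.2

Flow is parallel to layering, so each bed carries its own Darcy discharge and the transmissivities add.
Σ(K_i·b_i) = 8.27×10.3 + 35.9×10.7 + 0.568×8.28 = 474.0 m²/day.
Total thickness b = 29.28 m, so K_eq = Σ(K_i·b_i)/b = 16.19 m/day.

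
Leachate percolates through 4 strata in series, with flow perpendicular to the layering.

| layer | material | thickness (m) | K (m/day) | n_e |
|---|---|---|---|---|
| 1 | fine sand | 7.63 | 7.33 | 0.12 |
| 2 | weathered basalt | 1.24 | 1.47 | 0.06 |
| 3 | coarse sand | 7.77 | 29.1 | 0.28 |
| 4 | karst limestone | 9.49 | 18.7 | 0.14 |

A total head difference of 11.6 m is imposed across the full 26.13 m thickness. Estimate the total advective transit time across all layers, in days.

1.03

With flow normal to the layers, continuity requires the same specific discharge q through every layer.
Σ(b_i/K_i) = 7.63/7.33 + 1.24/1.47 + 7.77/29.1 + 9.49/18.7 = 2.659 d.
q = Δh / Σ(b_i/K_i) = 11.6 / 2.659 = 4.363 m/day.
In each layer the seepage velocity is v_i = q/n_i, so the layer transit time is t_i = b_i·n_i / q:
  layer 1 (fine sand): t_1 = 7.63 × 0.12 / 4.363 = 0.2099 d
  layer 2 (weathered basalt): t_2 = 1.24 × 0.06 / 4.363 = 0.01705 d
  layer 3 (coarse sand): t_3 = 7.77 × 0.28 / 4.363 = 0.4987 d
  layer 4 (karst limestone): t_4 = 9.49 × 0.14 / 4.363 = 0.3045 d
Total t = Σ t_i = 1.030 days.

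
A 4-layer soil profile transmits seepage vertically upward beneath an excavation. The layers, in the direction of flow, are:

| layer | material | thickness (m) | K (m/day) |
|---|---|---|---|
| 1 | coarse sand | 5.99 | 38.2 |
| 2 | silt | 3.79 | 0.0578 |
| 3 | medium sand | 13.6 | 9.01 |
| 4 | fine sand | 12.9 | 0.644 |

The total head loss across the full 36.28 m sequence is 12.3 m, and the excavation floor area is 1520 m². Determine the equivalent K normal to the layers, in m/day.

0.416

Flow is perpendicular to layering, so the layers act in series and the equivalent K is the thickness-weighted harmonic mean.
Total thickness L = 5.99 + 3.79 + 13.6 + 12.9 = 36.28 m.
Σ(b_i/K_i) = 5.99/38.2 + 3.79/0.0578 + 13.6/9.01 + 12.9/0.644 = 87.27 d.
K_eq = L / Σ(b_i/K_i) = 36.28 / 87.27 = 0.4157 m/day.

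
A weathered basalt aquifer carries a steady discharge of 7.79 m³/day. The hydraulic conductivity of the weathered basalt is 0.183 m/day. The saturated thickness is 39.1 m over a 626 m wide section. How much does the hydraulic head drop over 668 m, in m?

1.16

Cross-sectional area A = 626 × 39.1 = 24477 m².
From Q = K·A·i, i = Q / (K·A) = 7.79 / (0.1830 × 24477) = 0.001739.
Head loss Δh = i · L = 0.001739 × 668 = 1.162 m.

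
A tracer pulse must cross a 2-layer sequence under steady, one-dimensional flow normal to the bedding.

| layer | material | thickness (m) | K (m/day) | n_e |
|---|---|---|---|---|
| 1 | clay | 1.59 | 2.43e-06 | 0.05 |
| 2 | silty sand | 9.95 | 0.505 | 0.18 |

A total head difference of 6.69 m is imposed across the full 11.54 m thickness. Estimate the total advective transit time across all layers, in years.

With flow normal to the layers, continuity requires the same specific discharge q through every layer.
Σ(b_i/K_i) = 1.59/2.43e-06 + 9.95/0.505 = 6.543e+05 d.
q = Δh / Σ(b_i/K_i) = 6.69 / 6.543e+05 = 1.022e-05 m/day.
In each layer the seepage velocity is v_i = q/n_i, so the layer transit time is t_i = b_i·n_i / q:
  layer 1 (clay): t_1 = 1.59 × 0.05 / 1.022e-05 = 7776 d
  layer 2 (silty sand): t_2 = 9.95 × 0.18 / 1.022e-05 = 1.752e+05 d
Total t = Σ t_i = 1.830e+05 days = 500.9 years.

501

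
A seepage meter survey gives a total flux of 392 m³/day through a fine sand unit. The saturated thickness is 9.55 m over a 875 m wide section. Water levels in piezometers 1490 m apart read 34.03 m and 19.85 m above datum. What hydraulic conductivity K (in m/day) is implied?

Cross-sectional area A = 875 × 9.55 = 8356 m².
Hydraulic gradient i = (34.03 − 19.85) / 1490 = 14.18 / 1490 = 0.009517.
From Q = K·A·i, K = Q / (A·i) = 392 / (8356 × 0.009517) = 4.929 m/day.

4.93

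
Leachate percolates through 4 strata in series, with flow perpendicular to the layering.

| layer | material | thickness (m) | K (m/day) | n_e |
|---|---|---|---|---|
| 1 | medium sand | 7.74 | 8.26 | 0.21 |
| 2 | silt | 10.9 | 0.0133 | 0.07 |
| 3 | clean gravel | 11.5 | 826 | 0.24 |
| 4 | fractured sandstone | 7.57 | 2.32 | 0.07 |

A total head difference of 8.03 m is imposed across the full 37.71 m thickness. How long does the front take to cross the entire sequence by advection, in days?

583

With flow normal to the layers, continuity requires the same specific discharge q through every layer.
Σ(b_i/K_i) = 7.74/8.26 + 10.9/0.0133 + 11.5/826 + 7.57/2.32 = 823.8 d.
q = Δh / Σ(b_i/K_i) = 8.03 / 823.8 = 0.009748 m/day.
In each layer the seepage velocity is v_i = q/n_i, so the layer transit time is t_i = b_i·n_i / q:
  layer 1 (medium sand): t_1 = 7.74 × 0.21 / 0.009748 = 166.7 d
  layer 2 (silt): t_2 = 10.9 × 0.07 / 0.009748 = 78.27 d
  layer 3 (clean gravel): t_3 = 11.5 × 0.24 / 0.009748 = 283.1 d
  layer 4 (fractured sandstone): t_4 = 7.57 × 0.07 / 0.009748 = 54.36 d
Total t = Σ t_i = 582.5 days.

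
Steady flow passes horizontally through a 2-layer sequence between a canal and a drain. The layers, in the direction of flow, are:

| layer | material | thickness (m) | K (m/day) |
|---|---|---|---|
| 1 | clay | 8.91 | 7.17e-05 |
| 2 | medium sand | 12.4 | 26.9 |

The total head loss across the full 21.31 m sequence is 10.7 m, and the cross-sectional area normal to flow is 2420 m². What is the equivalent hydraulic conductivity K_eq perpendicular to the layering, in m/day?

Flow is perpendicular to layering, so the layers act in series and the equivalent K is the thickness-weighted harmonic mean.
Total thickness L = 8.91 + 12.4 = 21.31 m.
Σ(b_i/K_i) = 8.91/7.17e-05 + 12.4/26.9 = 1.243e+05 d.
K_eq = L / Σ(b_i/K_i) = 21.31 / 1.243e+05 = 0.0001715 m/day.

0.000171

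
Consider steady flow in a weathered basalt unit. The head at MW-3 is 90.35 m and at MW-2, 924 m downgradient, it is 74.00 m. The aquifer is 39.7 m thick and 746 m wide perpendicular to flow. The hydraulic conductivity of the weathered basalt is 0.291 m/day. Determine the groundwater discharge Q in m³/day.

Cross-sectional area A = 746 × 39.7 = 29616 m².
Hydraulic gradient i = (90.35 − 74.00) / 924 = 16.35 / 924 = 0.01769.
Darcy's law: Q = K · A · i = 0.2910 × 29616 × 0.01769 = 152.5 m³/day.

152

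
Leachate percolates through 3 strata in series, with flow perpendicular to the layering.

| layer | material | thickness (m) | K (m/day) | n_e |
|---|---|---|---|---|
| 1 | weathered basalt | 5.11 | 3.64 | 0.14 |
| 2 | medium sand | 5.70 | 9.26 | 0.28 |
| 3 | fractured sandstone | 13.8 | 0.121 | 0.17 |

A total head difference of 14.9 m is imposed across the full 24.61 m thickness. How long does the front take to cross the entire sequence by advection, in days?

36.3

With flow normal to the layers, continuity requires the same specific discharge q through every layer.
Σ(b_i/K_i) = 5.11/3.64 + 5.70/9.26 + 13.8/0.121 = 116.1 d.
q = Δh / Σ(b_i/K_i) = 14.9 / 116.1 = 0.1284 m/day.
In each layer the seepage velocity is v_i = q/n_i, so the layer transit time is t_i = b_i·n_i / q:
  layer 1 (weathered basalt): t_1 = 5.11 × 0.14 / 0.1284 = 5.573 d
  layer 2 (medium sand): t_2 = 5.70 × 0.28 / 0.1284 = 12.43 d
  layer 3 (fractured sandstone): t_3 = 13.8 × 0.17 / 0.1284 = 18.28 d
Total t = Σ t_i = 36.28 days.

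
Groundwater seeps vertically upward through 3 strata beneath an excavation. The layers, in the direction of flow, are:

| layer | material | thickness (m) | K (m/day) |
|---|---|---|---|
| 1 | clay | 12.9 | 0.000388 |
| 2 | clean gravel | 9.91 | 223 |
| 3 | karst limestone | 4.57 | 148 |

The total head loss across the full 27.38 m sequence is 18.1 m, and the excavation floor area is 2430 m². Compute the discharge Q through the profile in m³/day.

Flow is perpendicular to layering, so the layers act in series and the equivalent K is the thickness-weighted harmonic mean.
Total thickness L = 12.9 + 9.91 + 4.57 = 27.38 m.
Σ(b_i/K_i) = 12.9/0.000388 + 9.91/223 + 4.57/148 = 33247 d.
K_eq = L / Σ(b_i/K_i) = 27.38 / 33247 = 0.0008235 m/day.
Q = K_eq · A · (Δh/L) = 0.0008235 × 2430 × (18.1/27.38) = 1.323 m³/day.

1.32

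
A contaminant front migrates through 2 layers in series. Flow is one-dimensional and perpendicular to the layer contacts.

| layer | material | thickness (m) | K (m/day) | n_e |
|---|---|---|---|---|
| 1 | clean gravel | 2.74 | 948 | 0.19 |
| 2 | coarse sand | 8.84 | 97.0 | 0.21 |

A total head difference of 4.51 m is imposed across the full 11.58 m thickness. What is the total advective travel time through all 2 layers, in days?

0.0496

With flow normal to the layers, continuity requires the same specific discharge q through every layer.
Σ(b_i/K_i) = 2.74/948 + 8.84/97.0 = 0.09402 d.
q = Δh / Σ(b_i/K_i) = 4.51 / 0.09402 = 47.97 m/day.
In each layer the seepage velocity is v_i = q/n_i, so the layer transit time is t_i = b_i·n_i / q:
  layer 1 (clean gravel): t_1 = 2.74 × 0.19 / 47.97 = 0.01085 d
  layer 2 (coarse sand): t_2 = 8.84 × 0.21 / 47.97 = 0.03870 d
Total t = Σ t_i = 0.04956 days.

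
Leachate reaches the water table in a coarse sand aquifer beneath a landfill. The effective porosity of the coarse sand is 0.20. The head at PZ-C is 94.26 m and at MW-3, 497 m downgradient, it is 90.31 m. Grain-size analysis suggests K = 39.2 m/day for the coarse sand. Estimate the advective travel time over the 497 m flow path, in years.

Hydraulic gradient i = (94.26 − 90.31) / 497 = 3.95 / 497 = 0.007948.
Darcy flux q = K · i = 39.20 × 0.007948 = 0.3115 m/day.
Seepage velocity v = q / n_e = 0.3115 / 0.20 = 1.558 m/day.
Travel time t = L / v = 497 / 1.558 = 319.1 days = 0.8735 years.

0.874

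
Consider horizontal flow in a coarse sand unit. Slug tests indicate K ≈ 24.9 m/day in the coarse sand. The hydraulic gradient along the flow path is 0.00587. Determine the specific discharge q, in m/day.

Hydraulic gradient i = 0.00587.
Specific discharge q = K · i = 24.90 × 0.005870 = 0.1462 m/day.

0.146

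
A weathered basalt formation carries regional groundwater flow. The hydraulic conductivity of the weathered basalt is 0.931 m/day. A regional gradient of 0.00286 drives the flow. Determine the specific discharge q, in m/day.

Hydraulic gradient i = 0.00286.
Specific discharge q = K · i = 0.9310 × 0.002860 = 0.002663 m/day.

0.00266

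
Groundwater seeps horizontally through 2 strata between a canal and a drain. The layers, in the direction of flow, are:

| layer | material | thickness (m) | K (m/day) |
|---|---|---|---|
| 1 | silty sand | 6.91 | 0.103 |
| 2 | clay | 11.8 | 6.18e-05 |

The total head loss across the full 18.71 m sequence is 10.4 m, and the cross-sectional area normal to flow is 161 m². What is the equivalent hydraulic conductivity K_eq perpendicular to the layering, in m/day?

Flow is perpendicular to layering, so the layers act in series and the equivalent K is the thickness-weighted harmonic mean.
Total thickness L = 6.91 + 11.8 = 18.71 m.
Σ(b_i/K_i) = 6.91/0.103 + 11.8/6.18e-05 = 1.910e+05 d.
K_eq = L / Σ(b_i/K_i) = 18.71 / 1.910e+05 = 9.796e-05 m/day.

9.80e-05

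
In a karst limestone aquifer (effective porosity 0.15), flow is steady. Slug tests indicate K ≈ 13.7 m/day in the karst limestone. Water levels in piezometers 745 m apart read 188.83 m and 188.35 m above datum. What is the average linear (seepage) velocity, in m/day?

0.0588

Hydraulic gradient i = (188.83 − 188.35) / 745 = 0.48 / 745 = 0.0006443.
Darcy flux q = K · i = 13.70 × 0.0006443 = 0.008827 m/day.
Seepage velocity v = q / n_e = 0.008827 / 0.15 = 0.05885 m/day.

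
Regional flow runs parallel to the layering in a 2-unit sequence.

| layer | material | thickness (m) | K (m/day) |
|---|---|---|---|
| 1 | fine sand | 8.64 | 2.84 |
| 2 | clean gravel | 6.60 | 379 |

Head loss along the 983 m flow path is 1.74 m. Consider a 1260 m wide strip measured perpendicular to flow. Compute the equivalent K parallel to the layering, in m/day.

Flow is parallel to layering, so each bed carries its own Darcy discharge and the transmissivities add.
Σ(K_i·b_i) = 2.84×8.64 + 379×6.60 = 2526 m²/day.
Total thickness b = 15.24 m, so K_eq = Σ(K_i·b_i)/b = 165.7 m/day.

166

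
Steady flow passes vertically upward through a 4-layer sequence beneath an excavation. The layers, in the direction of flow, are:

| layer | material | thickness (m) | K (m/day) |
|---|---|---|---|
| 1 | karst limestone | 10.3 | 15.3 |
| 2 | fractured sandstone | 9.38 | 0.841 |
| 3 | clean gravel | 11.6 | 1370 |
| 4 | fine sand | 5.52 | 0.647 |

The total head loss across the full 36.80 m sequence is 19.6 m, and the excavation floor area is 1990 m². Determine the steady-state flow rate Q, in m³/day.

1920

Flow is perpendicular to layering, so the layers act in series and the equivalent K is the thickness-weighted harmonic mean.
Total thickness L = 10.3 + 9.38 + 11.6 + 5.52 = 36.80 m.
Σ(b_i/K_i) = 10.3/15.3 + 9.38/0.841 + 11.6/1370 + 5.52/0.647 = 20.37 d.
K_eq = L / Σ(b_i/K_i) = 36.80 / 20.37 = 1.807 m/day.
Q = K_eq · A · (Δh/L) = 1.807 × 1990 × (19.6/36.80) = 1915 m³/day.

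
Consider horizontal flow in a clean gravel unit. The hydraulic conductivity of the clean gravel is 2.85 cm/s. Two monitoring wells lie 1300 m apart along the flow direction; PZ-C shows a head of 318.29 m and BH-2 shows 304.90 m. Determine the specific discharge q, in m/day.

25.4

Convert K: 2.85 cm/s × 864 = 2462 m/day.
Hydraulic gradient i = (318.29 − 304.90) / 1300 = 13.39 / 1300 = 0.01030.
Specific discharge q = K · i = 2462 × 0.01030 = 25.36 m/day.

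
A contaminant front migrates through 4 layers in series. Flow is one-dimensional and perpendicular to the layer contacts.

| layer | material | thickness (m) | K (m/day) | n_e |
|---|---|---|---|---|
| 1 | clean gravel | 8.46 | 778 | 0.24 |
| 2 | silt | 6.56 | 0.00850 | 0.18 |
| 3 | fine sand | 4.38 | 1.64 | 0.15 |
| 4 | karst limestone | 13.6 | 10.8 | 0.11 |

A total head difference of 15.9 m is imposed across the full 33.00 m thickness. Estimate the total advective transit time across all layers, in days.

With flow normal to the layers, continuity requires the same specific discharge q through every layer.
Σ(b_i/K_i) = 8.46/778 + 6.56/0.00850 + 4.38/1.64 + 13.6/10.8 = 775.7 d.
q = Δh / Σ(b_i/K_i) = 15.9 / 775.7 = 0.02050 m/day.
In each layer the seepage velocity is v_i = q/n_i, so the layer transit time is t_i = b_i·n_i / q:
  layer 1 (clean gravel): t_1 = 8.46 × 0.24 / 0.02050 = 99.06 d
  layer 2 (silt): t_2 = 6.56 × 0.18 / 0.02050 = 57.61 d
  layer 3 (fine sand): t_3 = 4.38 × 0.15 / 0.02050 = 32.05 d
  layer 4 (karst limestone): t_4 = 13.6 × 0.11 / 0.02050 = 72.98 d
Total t = Σ t_i = 261.7 days.

262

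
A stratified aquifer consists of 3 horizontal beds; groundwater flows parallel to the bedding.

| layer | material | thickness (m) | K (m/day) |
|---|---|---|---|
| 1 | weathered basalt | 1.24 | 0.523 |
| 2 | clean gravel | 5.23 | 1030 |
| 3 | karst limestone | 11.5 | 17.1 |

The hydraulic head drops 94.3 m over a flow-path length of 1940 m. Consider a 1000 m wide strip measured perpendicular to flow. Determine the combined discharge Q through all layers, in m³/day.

271000

Flow is parallel to layering, so each bed carries its own Darcy discharge and the transmissivities add.
Σ(K_i·b_i) = 0.523×1.24 + 1030×5.23 + 17.1×11.5 = 5584 m²/day.
Hydraulic gradient i = Δh / L = 94.3 / 1940 = 0.04861.
Q = Σ(K_i·b_i) · W · i = 5584 × 1000 × 0.04861 = 2.714e+05 m³/day.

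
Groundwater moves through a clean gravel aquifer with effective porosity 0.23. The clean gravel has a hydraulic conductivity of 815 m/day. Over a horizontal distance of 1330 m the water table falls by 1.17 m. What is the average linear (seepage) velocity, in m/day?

Hydraulic gradient i = Δh / L = 1.17 / 1330 = 0.0008797.
Darcy flux q = K · i = 815.0 × 0.0008797 = 0.7170 m/day.
Seepage velocity v = q / n_e = 0.7170 / 0.23 = 3.117 m/day.

3.12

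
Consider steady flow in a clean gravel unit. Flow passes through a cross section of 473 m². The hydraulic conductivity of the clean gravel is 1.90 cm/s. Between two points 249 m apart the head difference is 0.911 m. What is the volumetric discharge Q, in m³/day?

Convert K: 1.90 cm/s × 864 = 1642 m/day.
Hydraulic gradient i = Δh / L = 0.911 / 249 = 0.003659.
Darcy's law: Q = K · A · i = 1642 × 473.0 × 0.003659 = 2841 m³/day.

2840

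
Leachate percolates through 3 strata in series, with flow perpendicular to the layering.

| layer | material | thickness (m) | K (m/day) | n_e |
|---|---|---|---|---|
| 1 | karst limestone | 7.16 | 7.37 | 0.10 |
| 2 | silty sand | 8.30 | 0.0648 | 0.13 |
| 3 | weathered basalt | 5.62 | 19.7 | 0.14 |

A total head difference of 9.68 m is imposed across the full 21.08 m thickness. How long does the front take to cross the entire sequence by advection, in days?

With flow normal to the layers, continuity requires the same specific discharge q through every layer.
Σ(b_i/K_i) = 7.16/7.37 + 8.30/0.0648 + 5.62/19.7 = 129.3 d.
q = Δh / Σ(b_i/K_i) = 9.68 / 129.3 = 0.07484 m/day.
In each layer the seepage velocity is v_i = q/n_i, so the layer transit time is t_i = b_i·n_i / q:
  layer 1 (karst limestone): t_1 = 7.16 × 0.10 / 0.07484 = 9.567 d
  layer 2 (silty sand): t_2 = 8.30 × 0.13 / 0.07484 = 14.42 d
  layer 3 (weathered basalt): t_3 = 5.62 × 0.14 / 0.07484 = 10.51 d
Total t = Σ t_i = 34.50 days.

34.5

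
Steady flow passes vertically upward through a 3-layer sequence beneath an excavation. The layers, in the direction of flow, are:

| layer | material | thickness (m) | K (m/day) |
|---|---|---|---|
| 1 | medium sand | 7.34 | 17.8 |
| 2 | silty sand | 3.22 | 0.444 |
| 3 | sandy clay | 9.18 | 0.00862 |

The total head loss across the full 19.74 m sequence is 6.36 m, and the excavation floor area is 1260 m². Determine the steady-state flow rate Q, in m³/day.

7.47

Flow is perpendicular to layering, so the layers act in series and the equivalent K is the thickness-weighted harmonic mean.
Total thickness L = 7.34 + 3.22 + 9.18 = 19.74 m.
Σ(b_i/K_i) = 7.34/17.8 + 3.22/0.444 + 9.18/0.00862 = 1073 d.
K_eq = L / Σ(b_i/K_i) = 19.74 / 1073 = 0.01840 m/day.
Q = K_eq · A · (Δh/L) = 0.01840 × 1260 × (6.36/19.74) = 7.471 m³/day.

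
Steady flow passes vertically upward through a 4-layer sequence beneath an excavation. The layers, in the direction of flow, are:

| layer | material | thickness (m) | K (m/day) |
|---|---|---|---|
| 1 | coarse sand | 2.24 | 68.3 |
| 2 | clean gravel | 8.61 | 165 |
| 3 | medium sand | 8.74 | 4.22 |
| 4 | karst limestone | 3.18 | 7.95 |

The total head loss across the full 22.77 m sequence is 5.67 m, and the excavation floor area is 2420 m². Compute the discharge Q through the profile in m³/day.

5370

Flow is perpendicular to layering, so the layers act in series and the equivalent K is the thickness-weighted harmonic mean.
Total thickness L = 2.24 + 8.61 + 8.74 + 3.18 = 22.77 m.
Σ(b_i/K_i) = 2.24/68.3 + 8.61/165 + 8.74/4.22 + 3.18/7.95 = 2.556 d.
K_eq = L / Σ(b_i/K_i) = 22.77 / 2.556 = 8.908 m/day.
Q = K_eq · A · (Δh/L) = 8.908 × 2420 × (5.67/22.77) = 5368 m³/day.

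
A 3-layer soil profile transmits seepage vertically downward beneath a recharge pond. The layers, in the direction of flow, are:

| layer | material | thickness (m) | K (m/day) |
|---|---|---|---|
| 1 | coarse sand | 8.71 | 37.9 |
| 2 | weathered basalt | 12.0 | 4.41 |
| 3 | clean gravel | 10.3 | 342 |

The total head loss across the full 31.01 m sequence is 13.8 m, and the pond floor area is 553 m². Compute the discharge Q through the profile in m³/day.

Flow is perpendicular to layering, so the layers act in series and the equivalent K is the thickness-weighted harmonic mean.
Total thickness L = 8.71 + 12.0 + 10.3 = 31.01 m.
Σ(b_i/K_i) = 8.71/37.9 + 12.0/4.41 + 10.3/342 = 2.981 d.
K_eq = L / Σ(b_i/K_i) = 31.01 / 2.981 = 10.40 m/day.
Q = K_eq · A · (Δh/L) = 10.40 × 553 × (13.8/31.01) = 2560 m³/day.

2560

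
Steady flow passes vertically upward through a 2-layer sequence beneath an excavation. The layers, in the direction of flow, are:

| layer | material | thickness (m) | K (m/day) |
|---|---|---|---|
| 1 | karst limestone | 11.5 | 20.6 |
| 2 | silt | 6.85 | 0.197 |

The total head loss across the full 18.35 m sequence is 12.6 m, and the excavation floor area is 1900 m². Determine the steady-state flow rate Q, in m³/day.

Flow is perpendicular to layering, so the layers act in series and the equivalent K is the thickness-weighted harmonic mean.
Total thickness L = 11.5 + 6.85 = 18.35 m.
Σ(b_i/K_i) = 11.5/20.6 + 6.85/0.197 = 35.33 d.
K_eq = L / Σ(b_i/K_i) = 18.35 / 35.33 = 0.5194 m/day.
Q = K_eq · A · (Δh/L) = 0.5194 × 1900 × (12.6/18.35) = 677.6 m³/day.

678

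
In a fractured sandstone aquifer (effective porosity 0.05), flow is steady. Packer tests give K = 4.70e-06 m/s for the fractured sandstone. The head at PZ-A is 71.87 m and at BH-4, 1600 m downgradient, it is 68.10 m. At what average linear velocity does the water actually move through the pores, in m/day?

0.0191

Convert K: 4.70e-06 m/s × 86400 = 0.4061 m/day.
Hydraulic gradient i = (71.87 − 68.10) / 1600 = 3.77 / 1600 = 0.002356.
Darcy flux q = K · i = 0.4061 × 0.002356 = 0.0009568 m/day.
Seepage velocity v = q / n_e = 0.0009568 / 0.05 = 0.01914 m/day.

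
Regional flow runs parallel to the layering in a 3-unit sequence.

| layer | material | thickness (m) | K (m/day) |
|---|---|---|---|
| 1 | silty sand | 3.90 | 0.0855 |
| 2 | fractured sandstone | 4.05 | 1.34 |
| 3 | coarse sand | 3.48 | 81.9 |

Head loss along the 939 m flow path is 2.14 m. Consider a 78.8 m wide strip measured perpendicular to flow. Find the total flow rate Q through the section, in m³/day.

52.2

Flow is parallel to layering, so each bed carries its own Darcy discharge and the transmissivities add.
Σ(K_i·b_i) = 0.0855×3.90 + 1.34×4.05 + 81.9×3.48 = 290.8 m²/day.
Hydraulic gradient i = Δh / L = 2.14 / 939 = 0.002279.
Q = Σ(K_i·b_i) · W · i = 290.8 × 78.8 × 0.002279 = 52.22 m³/day.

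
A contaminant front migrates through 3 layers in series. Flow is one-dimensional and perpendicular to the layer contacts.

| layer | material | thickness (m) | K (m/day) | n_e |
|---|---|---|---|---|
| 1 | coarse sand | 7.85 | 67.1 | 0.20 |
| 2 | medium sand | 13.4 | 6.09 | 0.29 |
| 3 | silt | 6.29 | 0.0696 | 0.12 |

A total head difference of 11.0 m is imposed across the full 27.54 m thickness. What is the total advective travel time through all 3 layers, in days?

52.3

With flow normal to the layers, continuity requires the same specific discharge q through every layer.
Σ(b_i/K_i) = 7.85/67.1 + 13.4/6.09 + 6.29/0.0696 = 92.69 d.
q = Δh / Σ(b_i/K_i) = 11.0 / 92.69 = 0.1187 m/day.
In each layer the seepage velocity is v_i = q/n_i, so the layer transit time is t_i = b_i·n_i / q:
  layer 1 (coarse sand): t_1 = 7.85 × 0.20 / 0.1187 = 13.23 d
  layer 2 (medium sand): t_2 = 13.4 × 0.29 / 0.1187 = 32.75 d
  layer 3 (silt): t_3 = 6.29 × 0.12 / 0.1187 = 6.360 d
Total t = Σ t_i = 52.33 days.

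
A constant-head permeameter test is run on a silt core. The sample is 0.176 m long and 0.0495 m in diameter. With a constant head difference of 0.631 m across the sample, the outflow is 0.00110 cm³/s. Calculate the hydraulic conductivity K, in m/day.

0.0138

Cross-sectional area A = π·(d/2)² = π × (0.0495/2)² = 0.001924 m².
Convert discharge: 0.00110 cm³/s = 1.100e-09 m³/s.
Darcy's law rearranged: K = Q·L / (A·Δh) = 1.100e-09 × 0.176 / (0.001924 × 0.631) = 1.594e-07 m/s = 0.01377 m/day.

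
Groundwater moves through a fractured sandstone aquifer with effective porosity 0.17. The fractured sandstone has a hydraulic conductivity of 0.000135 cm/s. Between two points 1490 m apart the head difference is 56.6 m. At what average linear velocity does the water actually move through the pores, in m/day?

Convert K: 0.000135 cm/s × 864 = 0.1166 m/day.
Hydraulic gradient i = Δh / L = 56.6 / 1490 = 0.03799.
Darcy flux q = K · i = 0.1166 × 0.03799 = 0.004431 m/day.
Seepage velocity v = q / n_e = 0.004431 / 0.17 = 0.02606 m/day.

0.0261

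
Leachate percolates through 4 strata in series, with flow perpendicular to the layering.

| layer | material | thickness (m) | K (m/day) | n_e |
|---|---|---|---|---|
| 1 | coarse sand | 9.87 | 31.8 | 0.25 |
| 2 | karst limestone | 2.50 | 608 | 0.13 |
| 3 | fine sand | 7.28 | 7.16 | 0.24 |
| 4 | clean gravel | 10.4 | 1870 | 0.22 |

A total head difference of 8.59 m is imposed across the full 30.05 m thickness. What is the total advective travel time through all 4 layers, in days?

With flow normal to the layers, continuity requires the same specific discharge q through every layer.
Σ(b_i/K_i) = 9.87/31.8 + 2.50/608 + 7.28/7.16 + 10.4/1870 = 1.337 d.
q = Δh / Σ(b_i/K_i) = 8.59 / 1.337 = 6.426 m/day.
In each layer the seepage velocity is v_i = q/n_i, so the layer transit time is t_i = b_i·n_i / q:
  layer 1 (coarse sand): t_1 = 9.87 × 0.25 / 6.426 = 0.3840 d
  layer 2 (karst limestone): t_2 = 2.50 × 0.13 / 6.426 = 0.05058 d
  layer 3 (fine sand): t_3 = 7.28 × 0.24 / 6.426 = 0.2719 d
  layer 4 (clean gravel): t_4 = 10.4 × 0.22 / 6.426 = 0.3561 d
Total t = Σ t_i = 1.063 days.

1.06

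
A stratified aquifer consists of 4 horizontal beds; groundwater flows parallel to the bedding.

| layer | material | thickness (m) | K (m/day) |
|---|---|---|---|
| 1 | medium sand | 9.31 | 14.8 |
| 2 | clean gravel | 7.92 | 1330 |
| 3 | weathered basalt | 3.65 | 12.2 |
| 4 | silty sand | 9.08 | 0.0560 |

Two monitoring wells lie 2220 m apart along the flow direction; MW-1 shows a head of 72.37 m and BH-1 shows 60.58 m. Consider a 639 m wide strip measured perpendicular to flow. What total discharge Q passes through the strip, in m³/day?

Flow is parallel to layering, so each bed carries its own Darcy discharge and the transmissivities add.
Σ(K_i·b_i) = 14.8×9.31 + 1330×7.92 + 12.2×3.65 + 0.0560×9.08 = 10716 m²/day.
Hydraulic gradient i = (72.37 − 60.58) / 2220 = 11.79 / 2220 = 0.005311.
Q = Σ(K_i·b_i) · W · i = 10716 × 639 × 0.005311 = 36367 m³/day.

36400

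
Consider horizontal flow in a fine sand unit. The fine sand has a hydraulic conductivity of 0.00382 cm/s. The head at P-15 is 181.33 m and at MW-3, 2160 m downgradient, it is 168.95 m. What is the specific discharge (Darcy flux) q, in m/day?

0.0189

Convert K: 0.00382 cm/s × 864 = 3.300 m/day.
Hydraulic gradient i = (181.33 − 168.95) / 2160 = 12.38 / 2160 = 0.005731.
Specific discharge q = K · i = 3.300 × 0.005731 = 0.01892 m/day.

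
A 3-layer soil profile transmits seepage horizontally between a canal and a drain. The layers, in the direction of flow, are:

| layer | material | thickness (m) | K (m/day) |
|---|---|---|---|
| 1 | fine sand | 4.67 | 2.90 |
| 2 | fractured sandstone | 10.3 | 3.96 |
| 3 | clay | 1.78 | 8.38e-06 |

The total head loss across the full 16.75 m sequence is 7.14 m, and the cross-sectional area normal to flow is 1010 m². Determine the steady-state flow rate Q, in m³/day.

0.0339

Flow is perpendicular to layering, so the layers act in series and the equivalent K is the thickness-weighted harmonic mean.
Total thickness L = 4.67 + 10.3 + 1.78 = 16.75 m.
Σ(b_i/K_i) = 4.67/2.90 + 10.3/3.96 + 1.78/8.38e-06 = 2.124e+05 d.
K_eq = L / Σ(b_i/K_i) = 16.75 / 2.124e+05 = 7.886e-05 m/day.
Q = K_eq · A · (Δh/L) = 7.886e-05 × 1010 × (7.14/16.75) = 0.03395 m³/day.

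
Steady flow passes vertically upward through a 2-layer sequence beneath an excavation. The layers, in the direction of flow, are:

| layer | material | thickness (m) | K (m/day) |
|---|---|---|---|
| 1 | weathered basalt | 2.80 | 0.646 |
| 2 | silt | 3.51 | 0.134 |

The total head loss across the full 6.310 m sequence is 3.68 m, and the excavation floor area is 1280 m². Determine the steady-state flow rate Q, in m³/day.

Flow is perpendicular to layering, so the layers act in series and the equivalent K is the thickness-weighted harmonic mean.
Total thickness L = 2.80 + 3.51 = 6.310 m.
Σ(b_i/K_i) = 2.80/0.646 + 3.51/0.134 = 30.53 d.
K_eq = L / Σ(b_i/K_i) = 6.310 / 30.53 = 0.2067 m/day.
Q = K_eq · A · (Δh/L) = 0.2067 × 1280 × (3.68/6.310) = 154.3 m³/day.

154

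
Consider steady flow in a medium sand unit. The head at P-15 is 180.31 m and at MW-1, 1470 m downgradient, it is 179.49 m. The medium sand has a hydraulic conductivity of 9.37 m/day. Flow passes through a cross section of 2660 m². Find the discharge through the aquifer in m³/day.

13.9

Hydraulic gradient i = (180.31 − 179.49) / 1470 = 0.82 / 1470 = 0.0005578.
Darcy's law: Q = K · A · i = 9.370 × 2660 × 0.0005578 = 13.90 m³/day.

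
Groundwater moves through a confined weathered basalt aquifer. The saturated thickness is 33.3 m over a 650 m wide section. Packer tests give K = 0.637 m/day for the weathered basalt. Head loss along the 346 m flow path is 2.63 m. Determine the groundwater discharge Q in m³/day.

105

Cross-sectional area A = 650 × 33.3 = 21645 m².
Hydraulic gradient i = Δh / L = 2.63 / 346 = 0.007601.
Darcy's law: Q = K · A · i = 0.6370 × 21645 × 0.007601 = 104.8 m³/day.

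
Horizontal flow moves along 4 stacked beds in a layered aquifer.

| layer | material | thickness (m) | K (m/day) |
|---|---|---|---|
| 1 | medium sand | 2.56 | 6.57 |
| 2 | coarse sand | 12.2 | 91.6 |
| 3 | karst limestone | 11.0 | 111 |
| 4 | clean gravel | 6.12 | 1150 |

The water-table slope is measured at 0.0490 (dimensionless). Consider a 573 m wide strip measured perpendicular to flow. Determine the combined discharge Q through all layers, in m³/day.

264000

Flow is parallel to layering, so each bed carries its own Darcy discharge and the transmissivities add.
Σ(K_i·b_i) = 6.57×2.56 + 91.6×12.2 + 111×11.0 + 1150×6.12 = 9393 m²/day.
Hydraulic gradient i = 0.0490.
Q = Σ(K_i·b_i) · W · i = 9393 × 573 × 0.04900 = 2.637e+05 m³/day.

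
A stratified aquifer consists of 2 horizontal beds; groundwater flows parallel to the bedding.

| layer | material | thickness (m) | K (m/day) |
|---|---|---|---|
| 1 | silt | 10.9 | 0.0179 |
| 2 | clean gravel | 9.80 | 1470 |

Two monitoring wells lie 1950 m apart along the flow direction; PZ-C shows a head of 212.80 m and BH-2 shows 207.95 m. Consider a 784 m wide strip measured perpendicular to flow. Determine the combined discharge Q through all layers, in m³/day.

28100

Flow is parallel to layering, so each bed carries its own Darcy discharge and the transmissivities add.
Σ(K_i·b_i) = 0.0179×10.9 + 1470×9.80 = 14406 m²/day.
Hydraulic gradient i = (212.80 − 207.95) / 1950 = 4.85 / 1950 = 0.002487.
Q = Σ(K_i·b_i) · W · i = 14406 × 784 × 0.002487 = 28091 m³/day.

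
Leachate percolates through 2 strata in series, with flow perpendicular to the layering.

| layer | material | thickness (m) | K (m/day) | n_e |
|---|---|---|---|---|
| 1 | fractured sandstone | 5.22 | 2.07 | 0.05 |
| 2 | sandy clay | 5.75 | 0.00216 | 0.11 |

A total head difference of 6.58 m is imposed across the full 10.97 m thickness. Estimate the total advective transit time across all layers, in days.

With flow normal to the layers, continuity requires the same specific discharge q through every layer.
Σ(b_i/K_i) = 5.22/2.07 + 5.75/0.00216 = 2665 d.
q = Δh / Σ(b_i/K_i) = 6.58 / 2665 = 0.002469 m/day.
In each layer the seepage velocity is v_i = q/n_i, so the layer transit time is t_i = b_i·n_i / q:
  layer 1 (fractured sandstone): t_1 = 5.22 × 0.05 / 0.002469 = 105.7 d
  layer 2 (sandy clay): t_2 = 5.75 × 0.11 / 0.002469 = 256.1 d
Total t = Σ t_i = 361.8 days.

362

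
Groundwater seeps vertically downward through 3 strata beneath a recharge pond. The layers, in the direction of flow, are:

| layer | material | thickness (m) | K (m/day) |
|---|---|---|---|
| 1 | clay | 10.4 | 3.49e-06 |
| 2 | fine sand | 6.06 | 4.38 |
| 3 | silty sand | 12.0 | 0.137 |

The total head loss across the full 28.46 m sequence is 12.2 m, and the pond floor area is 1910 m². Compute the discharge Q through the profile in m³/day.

0.00782

Flow is perpendicular to layering, so the layers act in series and the equivalent K is the thickness-weighted harmonic mean.
Total thickness L = 10.4 + 6.06 + 12.0 = 28.46 m.
Σ(b_i/K_i) = 10.4/3.49e-06 + 6.06/4.38 + 12.0/0.137 = 2.980e+06 d.
K_eq = L / Σ(b_i/K_i) = 28.46 / 2.980e+06 = 9.550e-06 m/day.
Q = K_eq · A · (Δh/L) = 9.550e-06 × 1910 × (12.2/28.46) = 0.007819 m³/day.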